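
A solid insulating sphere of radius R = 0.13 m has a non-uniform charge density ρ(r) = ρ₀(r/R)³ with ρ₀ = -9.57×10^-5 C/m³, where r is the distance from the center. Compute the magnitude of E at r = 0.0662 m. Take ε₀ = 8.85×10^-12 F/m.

|E| = 1.58×10^4 N/C

Use a concentric Gaussian sphere at r = 0.0662 m (r < R).
Integrate the density: Q_enc = 4π ∫₀^r ρ₀(r'/R)^3 r'² dr' = 4πρ₀ r^6/(6·R³) = -7.679×10^-9 C.
Applying ∮E·dA = Q_enc/ε₀ with Φ = E(4πr²):
E = |Q_enc|/(4πε₀r²) = (7.679×10^-9)/(4π·8.85×10^-12·(0.0662)²) = 1.58e4 N/C.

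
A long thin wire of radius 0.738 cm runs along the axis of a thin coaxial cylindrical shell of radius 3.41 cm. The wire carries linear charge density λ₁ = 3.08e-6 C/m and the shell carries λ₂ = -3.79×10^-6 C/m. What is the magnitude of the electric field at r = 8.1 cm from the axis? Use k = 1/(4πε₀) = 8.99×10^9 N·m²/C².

By cylindrical symmetry E is radial; use a coaxial Gaussian cylinder of radius 8.1 cm and length L (r > 3.41 cm, enclosing both).
λ_enc = λ₁ + λ₂ = (3.08e-6) + (-3.79e-6) = -7.10e-7 C/m.
Applying ∮E·dA = Q_enc/ε₀ with the end caps contributing no flux:
E = 2k|λ_enc|/r = 2(8.99×10^9)(7.10×10^-7)/(0.081) = 1.58×10^5 N/C.

E ≈ 1.58×10^5 V/m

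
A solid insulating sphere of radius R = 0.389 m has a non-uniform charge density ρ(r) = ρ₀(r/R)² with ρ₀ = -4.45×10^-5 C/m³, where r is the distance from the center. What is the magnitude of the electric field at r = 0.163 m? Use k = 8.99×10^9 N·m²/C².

Symmetry ⇒ E = E(r) r̂. Gaussian sphere of radius r = 0.163 m (r < R).
Integrate the density: Q_enc = 4π ∫₀^r ρ₀(r'/R)^2 r'² dr' = 4πρ₀ r^5/(5·R²) = -8.504e-8 C.
Applying ∮E·dA = Q_enc/ε₀ with Φ = E(4πr²):
E = k|Q_enc|/r² = (8.99×10^9)(8.504×10^-8)/(0.163)² = 2.88×10^4 N/C.

E ≈ 2.88×10^4 N/C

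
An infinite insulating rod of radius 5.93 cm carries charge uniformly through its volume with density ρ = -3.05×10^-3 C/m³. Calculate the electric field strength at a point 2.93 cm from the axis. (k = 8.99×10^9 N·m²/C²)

5.05e6 N/C

Choose a coaxial cylinder of radius r = 2.93 cm (arbitrary length L) as the Gaussian surface (r < R).
Enclosed charge per unit length: λ_enc = ρ·πr² = (-3.05×10^-3)π(0.0293)² = -8.226×10^-6 C/m.
Since E is radial and uniform over the curved surface, Φ = E·2πrL = Q_enc/ε₀ = λ_enc L/ε₀.
E = 2k|λ_enc|/r = 2(8.99×10^9)(8.226×10^-6)/(0.0293) = 5.05×10^6 N/C.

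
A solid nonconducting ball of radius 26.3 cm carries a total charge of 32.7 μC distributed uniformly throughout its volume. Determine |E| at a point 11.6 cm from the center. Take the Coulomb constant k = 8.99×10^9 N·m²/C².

By spherical symmetry E is radial; choose a Gaussian sphere of radius r = 11.6 cm (r < R).
Only the charge within r is enclosed: Q_enc = Q·(r/R)³ = (32.7 μC)·(11.6 cm/26.3 cm)³ = 2.806×10^-6 C.
Since E is radial and uniform over the Gaussian sphere, Φ = E·4πr² = Q_enc/ε₀.
E = k|Q_enc|/r² = (8.99×10^9)(2.806e-6)/(0.116)² = 1.87×10^6 N/C.

|E| ≈ 1.87×10^6 N/C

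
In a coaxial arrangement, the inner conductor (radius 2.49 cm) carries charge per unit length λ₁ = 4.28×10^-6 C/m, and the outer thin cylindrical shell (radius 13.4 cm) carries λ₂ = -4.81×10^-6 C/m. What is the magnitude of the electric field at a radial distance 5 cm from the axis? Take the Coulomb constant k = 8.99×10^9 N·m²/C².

Take a coaxial cylindrical Gaussian surface of radius r = 5 cm and length L (between the conductors, 2.49 cm < r < 13.4 cm).
The shell at 13.4 cm lies outside the Gaussian surface, so λ_enc = λ₁ = 4.28×10^-6 C/m.
Since E is radial and uniform over the curved surface, Φ = E·2πrL = Q_enc/ε₀ = λ_enc L/ε₀.
E = 2k|λ_enc|/r = 2(8.99×10^9)(4.28×10^-6)/(0.05) = 1.54e6 N/C.

E = 1.54×10^6 N/C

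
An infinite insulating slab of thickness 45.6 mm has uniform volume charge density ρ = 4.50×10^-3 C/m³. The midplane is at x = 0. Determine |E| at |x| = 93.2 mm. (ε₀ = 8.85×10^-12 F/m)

The point |x| = 93.2 mm lies outside the slab (half-thickness 0.0228 m). A symmetric pillbox spanning the full slab encloses Q_enc = ρ·d·A.
Flux = 2EA ⇒ E = |ρ|d/(2ε₀), independent of distance outside.
E = (4.50×10^-3)(0.0456)/(2·8.85×10^-12) = 1.16e7 N/C.

|E| ≈ 1.16e7 N/C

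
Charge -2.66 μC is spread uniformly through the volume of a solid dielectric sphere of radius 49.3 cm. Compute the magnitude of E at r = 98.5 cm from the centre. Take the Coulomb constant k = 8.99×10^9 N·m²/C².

Take a concentric spherical Gaussian surface of radius r = 98.5 cm (r > R, so the entire charge is enclosed).
Q_enc = -2.66 μC = -2.66e-6 C.
By Gauss's law, ∮E·dA = E·4πr² = Q_enc/ε₀.
E = k|Q_enc|/r² = (8.99×10^9)(2.66e-6)/(0.985)² = 2.46×10^4 N/C.

E ≈ 2.46e4 N/C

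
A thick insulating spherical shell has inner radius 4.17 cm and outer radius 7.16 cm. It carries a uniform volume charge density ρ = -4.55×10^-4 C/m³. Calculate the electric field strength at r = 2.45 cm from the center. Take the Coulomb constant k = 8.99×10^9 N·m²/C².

E = 0 (no enclosed charge)

Take a concentric spherical Gaussian surface of radius r = 2.45 cm (r < 4.17 cm, inside the empty cavity).
No charge is enclosed, so by Gauss's law E·4πr² = 0 ⇒ E = 0.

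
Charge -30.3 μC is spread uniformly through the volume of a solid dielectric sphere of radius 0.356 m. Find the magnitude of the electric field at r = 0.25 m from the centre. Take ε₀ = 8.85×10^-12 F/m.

|E| ≈ 1.51×10^6 N/C

Take a concentric spherical Gaussian surface of radius r = 0.25 m (r < R).
For a uniform sphere the enclosed fraction is (r/R)³, so Q_enc = (-30.3 μC)(0.25/0.356)³ = -1.049×10^-5 C.
By Gauss's law, ∮E·dA = E·4πr² = Q_enc/ε₀.
E = |Q_enc|/(4πε₀r²) = (1.049e-5)/(4π·8.85×10^-12·(0.25)²) = 1.51×10^6 N/C.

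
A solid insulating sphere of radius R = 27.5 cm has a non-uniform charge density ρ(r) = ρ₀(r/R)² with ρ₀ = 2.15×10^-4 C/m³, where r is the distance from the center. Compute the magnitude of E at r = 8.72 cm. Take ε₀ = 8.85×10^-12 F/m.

E ≈ 4.26e4 N/C

By spherical symmetry E is radial; choose a Gaussian sphere of radius r = 8.72 cm (r < R).
Integrate the density: Q_enc = 4π ∫₀^r ρ₀(r'/R)^2 r'² dr' = 4πρ₀ r^5/(5·R²) = 3.602e-8 C.
Applying ∮E·dA = Q_enc/ε₀ with Φ = E(4πr²):
E = |Q_enc|/(4πε₀r²) = (3.602×10^-8)/(4π·8.85×10^-12·(0.0872)²) = 4.26×10^4 N/C.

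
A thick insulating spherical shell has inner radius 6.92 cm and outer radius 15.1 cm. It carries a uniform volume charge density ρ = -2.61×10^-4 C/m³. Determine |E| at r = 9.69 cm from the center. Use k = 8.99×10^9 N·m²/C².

Take a concentric spherical Gaussian surface of radius r = 9.69 cm (within the shell material, 6.92 cm < r < 15.1 cm).
Only the shell between 6.92 cm and r is enclosed: Q_enc = ρ·(4π/3)(r³ − a³) = (-2.61×10^-4)·(4π/3)·((0.0969)³ − (0.0692)³) = -6.324e-7 C.
Since E is radial and uniform over the Gaussian sphere, Φ = E·4πr² = Q_enc/ε₀.
E = k|Q_enc|/r² = (8.99×10^9)(6.324×10^-7)/(0.0969)² = 6.06×10^5 N/C.

E = 6.06×10^5 N/C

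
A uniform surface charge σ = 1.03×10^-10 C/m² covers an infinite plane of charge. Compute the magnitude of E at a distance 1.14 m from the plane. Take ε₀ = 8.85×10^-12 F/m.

Choose a cylindrical pillbox piercing the sheet, end faces (area A) parallel to it.
Flux Φ = 2EA and Q_enc = σA, so 2EA = σA/ε₀ ⇒ E = |σ|/(2ε₀), independent of distance.
E = |σ|/(2ε₀) = (1.03×10^-10)/(2·8.85×10^-12) = 5.82 N/C.

E ≈ 5.82 V/m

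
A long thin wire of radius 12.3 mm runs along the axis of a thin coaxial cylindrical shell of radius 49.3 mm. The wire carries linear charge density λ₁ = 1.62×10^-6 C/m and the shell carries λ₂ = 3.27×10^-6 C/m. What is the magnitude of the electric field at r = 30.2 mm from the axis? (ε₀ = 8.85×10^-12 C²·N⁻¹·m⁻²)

By cylindrical symmetry E is radial; use a coaxial Gaussian cylinder of radius 30.2 mm and length L (between the conductors, 12.3 mm < r < 49.3 mm).
The shell at 49.3 mm lies outside the Gaussian surface, so λ_enc = λ₁ = 1.62e-6 C/m.
Applying ∮E·dA = Q_enc/ε₀ with the end caps contributing no flux:
E = |λ_enc|/(2πε₀r) = (1.62e-6)/(2π·8.85×10^-12·0.0302) = 9.65e5 N/C.

9.65×10^5 N/C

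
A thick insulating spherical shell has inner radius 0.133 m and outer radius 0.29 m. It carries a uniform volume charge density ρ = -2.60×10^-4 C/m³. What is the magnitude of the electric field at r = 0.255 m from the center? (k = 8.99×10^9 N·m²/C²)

Take a concentric spherical Gaussian surface of radius r = 0.255 m (within the shell material, 0.133 m < r < 0.29 m).
Only the shell between 0.133 m and r is enclosed: Q_enc = ρ·(4π/3)(r³ − a³) = (-2.60×10^-4)·(4π/3)·((0.255)³ − (0.133)³) = -1.55e-5 C.
Since E is radial and uniform over the Gaussian sphere, Φ = E·4πr² = Q_enc/ε₀.
E = k|Q_enc|/r² = (8.99×10^9)(1.55×10^-5)/(0.255)² = 2.14e6 N/C.

E ≈ 2.14e6 N/C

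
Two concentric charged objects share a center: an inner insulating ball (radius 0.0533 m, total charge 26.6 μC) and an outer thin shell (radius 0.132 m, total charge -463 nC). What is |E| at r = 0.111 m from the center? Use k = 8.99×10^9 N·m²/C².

1.94×10^7 V/m

Use a concentric Gaussian sphere at r = 0.111 m (between the bodies, 0.0533 m < r < 0.132 m).
The shell at 0.132 m lies outside the Gaussian surface, so Q_enc = 26.6 μC = 2.66×10^-5 C.
Gauss's law: E·4πr² = Q_enc/ε₀.
E = k|Q_enc|/r² = (8.99×10^9)(2.66×10^-5)/(0.111)² = 1.94e7 N/C.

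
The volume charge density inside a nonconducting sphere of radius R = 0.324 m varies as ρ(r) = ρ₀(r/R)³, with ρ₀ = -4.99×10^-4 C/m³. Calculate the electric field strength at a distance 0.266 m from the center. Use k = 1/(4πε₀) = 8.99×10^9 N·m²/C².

Use a concentric Gaussian sphere at r = 0.266 m (r < R).
Q_enc = ∫₀^r ρ(r')·4πr'² dr' = (4πρ₀/R³) ∫₀^r r'^5 dr' = 4πρ₀ r^6/(6·R³) = -1.088×10^-5 C.
Since E is radial and uniform over the Gaussian sphere, Φ = E·4πr² = Q_enc/ε₀.
E = k|Q_enc|/r² = (8.99×10^9)(1.088×10^-5)/(0.266)² = 1.38×10^6 N/C.

|E| = 1.38e6 N/C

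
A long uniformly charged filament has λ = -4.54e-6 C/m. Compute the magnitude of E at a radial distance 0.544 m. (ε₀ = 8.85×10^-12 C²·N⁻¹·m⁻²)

|E| = 1.50×10^5 V/m

By cylindrical symmetry E is radial; use a coaxial Gaussian cylinder of radius 0.544 m and length L.
Q_enc = λL, so λ_enc = -4.54×10^-6 C/m.
By Gauss's law (flux through the curved wall only), E·2πrL = λ_enc L/ε₀.
E = |λ_enc|/(2πε₀r) = (4.54×10^-6)/(2π·8.85×10^-12·0.544) = 1.50×10^5 N/C.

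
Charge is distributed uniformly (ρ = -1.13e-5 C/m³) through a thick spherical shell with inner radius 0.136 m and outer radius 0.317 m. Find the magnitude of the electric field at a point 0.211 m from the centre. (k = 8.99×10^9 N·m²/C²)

Use a concentric Gaussian sphere at r = 0.211 m (within the shell material, 0.136 m < r < 0.317 m).
Only the shell between 0.136 m and r is enclosed: Q_enc = ρ·(4π/3)(r³ − a³) = (-1.13e-5)·(4π/3)·((0.211)³ − (0.136)³) = -3.256e-7 C.
Gauss's law: E·4πr² = Q_enc/ε₀.
E = k|Q_enc|/r² = (8.99×10^9)(3.256×10^-7)/(0.211)² = 6.57e4 N/C.

|E| ≈ 6.57e4 N/C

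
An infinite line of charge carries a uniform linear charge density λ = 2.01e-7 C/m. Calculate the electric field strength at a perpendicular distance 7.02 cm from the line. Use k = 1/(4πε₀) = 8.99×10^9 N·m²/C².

Coaxial Gaussian cylinder, radius r = 7.02 cm, length L.
Q_enc = λL, so λ_enc = 2.01e-7 C/m.
Gauss's law: E·2πrL = λ_enc L/ε₀.
E = 2k|λ_enc|/r = 2(8.99×10^9)(2.01e-7)/(0.0702) = 5.15e4 N/C.

E = 5.15e4 N/C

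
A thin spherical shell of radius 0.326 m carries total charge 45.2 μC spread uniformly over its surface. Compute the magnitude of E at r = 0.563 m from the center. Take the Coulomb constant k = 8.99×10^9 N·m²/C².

1.28e6 V/m

Use a concentric Gaussian sphere at r = 0.563 m (r > 0.326 m).
The entire shell is enclosed: Q_enc = 4.52×10^-5 C.
Since E is radial and uniform over the Gaussian sphere, Φ = E·4πr² = Q_enc/ε₀.
E = k|Q_enc|/r² = (8.99×10^9)(4.52e-5)/(0.563)² = 1.28×10^6 N/C.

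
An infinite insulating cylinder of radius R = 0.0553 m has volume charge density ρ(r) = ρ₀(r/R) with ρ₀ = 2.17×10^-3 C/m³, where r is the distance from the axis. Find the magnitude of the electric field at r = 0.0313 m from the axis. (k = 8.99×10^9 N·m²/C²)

|E| ≈ 1.45×10^6 N/C

Coaxial Gaussian cylinder, radius r = 0.0313 m, length L (r < R).
λ_enc = ∫₀^r ρ(r')·2πr' dr' = (2πρ₀/R)·r^3/3 = 2.52×10^-6 C/m.
Since E is radial and uniform over the curved surface, Φ = E·2πrL = Q_enc/ε₀ = λ_enc L/ε₀.
E = 2k|λ_enc|/r = 2(8.99×10^9)(2.52e-6)/(0.0313) = 1.45e6 N/C.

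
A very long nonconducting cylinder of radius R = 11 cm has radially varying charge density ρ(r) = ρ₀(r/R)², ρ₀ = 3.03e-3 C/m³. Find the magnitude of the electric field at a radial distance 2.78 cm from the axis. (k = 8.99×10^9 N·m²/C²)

Coaxial Gaussian cylinder, radius r = 2.78 cm, length L (r < R).
Integrating ρ over the cross-section to radius r: λ_enc = (2πρ₀/R²) ∫₀^r r'^3 dr' = 2πρ₀ r^4/(4·R²) = 2.349×10^-7 C/m.
Since E is radial and uniform over the curved surface, Φ = E·2πrL = Q_enc/ε₀ = λ_enc L/ε₀.
E = 2k|λ_enc|/r = 2(8.99×10^9)(2.349e-7)/(0.0278) = 1.52e5 N/C.

1.52×10^5 N/C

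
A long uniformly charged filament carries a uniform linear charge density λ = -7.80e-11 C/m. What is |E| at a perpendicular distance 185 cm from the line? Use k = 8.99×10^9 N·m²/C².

Coaxial Gaussian cylinder, radius r = 185 cm, length L.
Q_enc = λL, so λ_enc = -7.80×10^-11 C/m.
Gauss's law: E·2πrL = λ_enc L/ε₀.
E = 2k|λ_enc|/r = 2(8.99×10^9)(7.80×10^-11)/(1.85) = 0.758 N/C.

0.758 V/m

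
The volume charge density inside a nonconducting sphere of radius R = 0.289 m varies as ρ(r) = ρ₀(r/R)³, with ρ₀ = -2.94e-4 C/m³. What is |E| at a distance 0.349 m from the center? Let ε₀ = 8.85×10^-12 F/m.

Symmetry ⇒ E = E(r) r̂. Gaussian sphere of radius r = 0.349 m (r > R, all charge enclosed).
Q_enc = 4π ∫₀^R ρ₀(r'/R)^3 r'² dr' = 4πρ₀R³/6 = -1.486×10^-5 C.
Gauss's law: E·4πr² = Q_enc/ε₀.
E = |Q_enc|/(4πε₀r²) = (1.486e-5)/(4π·8.85×10^-12·(0.349)²) = 1.10×10^6 N/C.

E ≈ 1.10e6 N/C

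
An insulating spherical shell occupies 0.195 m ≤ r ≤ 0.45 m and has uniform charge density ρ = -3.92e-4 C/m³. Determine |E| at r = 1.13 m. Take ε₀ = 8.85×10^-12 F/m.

By spherical symmetry E is radial; choose a Gaussian sphere of radius r = 1.13 m (r > 0.45 m, enclosing the whole shell).
Q_enc = ρ·(4π/3)(b³ − a³) = (-3.92×10^-4)·(4π/3)·((0.45)³ − (0.195)³) = -1.375×10^-4 C.
By Gauss's law, ∮E·dA = E·4πr² = Q_enc/ε₀.
E = |Q_enc|/(4πε₀r²) = (1.375×10^-4)/(4π·8.85×10^-12·(1.13)²) = 9.68×10^5 N/C.

9.68×10^5 V/m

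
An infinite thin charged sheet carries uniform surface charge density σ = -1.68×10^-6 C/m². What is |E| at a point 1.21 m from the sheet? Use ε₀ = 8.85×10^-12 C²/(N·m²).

E = 9.49×10^4 N/C

By planar symmetry E is perpendicular to the sheet and uniform; use a Gaussian pillbox with flat faces of area A on each side of the sheet.
Only the two end caps contribute flux: Φ = 2EA. With Q_enc = σA, Gauss's law gives E = |σ|/(2ε₀).
E = |σ|/(2ε₀) = (1.68e-6)/(2·8.85×10^-12) = 9.49e4 N/C.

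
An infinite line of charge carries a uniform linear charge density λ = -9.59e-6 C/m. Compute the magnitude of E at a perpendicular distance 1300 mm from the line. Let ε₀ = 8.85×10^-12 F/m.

Take a coaxial cylindrical Gaussian surface of radius r = 1300 mm and length L.
Q_enc = λL, so λ_enc = -9.59×10^-6 C/m.
Since E is radial and uniform over the curved surface, Φ = E·2πrL = Q_enc/ε₀ = λ_enc L/ε₀.
E = |λ_enc|/(2πε₀r) = (9.59×10^-6)/(2π·8.85×10^-12·1.3) = 1.33e5 N/C.

|E| = 1.33e5 V/m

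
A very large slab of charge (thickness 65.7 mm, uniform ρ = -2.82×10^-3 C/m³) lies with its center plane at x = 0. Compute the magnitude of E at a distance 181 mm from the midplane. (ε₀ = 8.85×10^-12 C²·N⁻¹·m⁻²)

|E| ≈ 1.05×10^7 N/C

The point |x| = 181 mm lies outside the slab (half-thickness 0.03285 m). A symmetric pillbox spanning the full slab encloses Q_enc = ρ·d·A.
Flux = 2EA ⇒ E = |ρ|d/(2ε₀), independent of distance outside.
E = (2.82×10^-3)(0.0657)/(2·8.85×10^-12) = 1.05×10^7 N/C.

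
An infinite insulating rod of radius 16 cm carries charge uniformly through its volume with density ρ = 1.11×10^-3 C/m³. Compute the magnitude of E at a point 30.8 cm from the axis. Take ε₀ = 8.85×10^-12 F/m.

Coaxial Gaussian cylinder, radius r = 30.8 cm, length L (r > 16 cm, full cross-section enclosed).
λ_enc = ρ·πR² = (1.11×10^-3)π(0.16)² = 8.927×10^-5 C/m.
By Gauss's law (flux through the curved wall only), E·2πrL = λ_enc L/ε₀.
E = |λ_enc|/(2πε₀r) = (8.927e-5)/(2π·8.85×10^-12·0.308) = 5.21e6 N/C.

|E| ≈ 5.21×10^6 N/C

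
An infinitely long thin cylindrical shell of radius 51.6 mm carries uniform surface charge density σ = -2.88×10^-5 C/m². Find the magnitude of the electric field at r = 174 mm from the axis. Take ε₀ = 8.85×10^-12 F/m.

|E| = 9.65e5 V/m

By cylindrical symmetry E is radial; use a coaxial Gaussian cylinder of radius 174 mm and length L (r > 51.6 mm).
The whole shell is enclosed: λ_enc = σ·2πR = (-2.88e-5)·2π·(0.0516) = -9.337×10^-6 C/m.
By Gauss's law (flux through the curved wall only), E·2πrL = λ_enc L/ε₀.
E = |λ_enc|/(2πε₀r) = (9.337e-6)/(2π·8.85×10^-12·0.174) = 9.65×10^5 N/C.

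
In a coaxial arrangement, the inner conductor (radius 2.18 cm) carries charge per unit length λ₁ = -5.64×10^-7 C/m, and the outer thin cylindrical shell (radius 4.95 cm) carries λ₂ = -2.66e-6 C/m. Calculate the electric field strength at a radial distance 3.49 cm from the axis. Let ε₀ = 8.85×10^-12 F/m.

|E| = 2.91e5 V/m

Take a coaxial cylindrical Gaussian surface of radius r = 3.49 cm and length L (between the conductors, 2.18 cm < r < 4.95 cm).
Only the inner wire is enclosed; the outer shell contributes nothing inside itself. λ_enc = λ₁ = -5.64e-7 C/m.
Since E is radial and uniform over the curved surface, Φ = E·2πrL = Q_enc/ε₀ = λ_enc L/ε₀.
E = |λ_enc|/(2πε₀r) = (5.64e-7)/(2π·8.85×10^-12·0.0349) = 2.91×10^5 N/C.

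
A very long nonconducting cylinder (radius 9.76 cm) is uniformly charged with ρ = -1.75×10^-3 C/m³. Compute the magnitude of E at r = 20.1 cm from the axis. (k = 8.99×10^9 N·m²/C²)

Take a coaxial cylindrical Gaussian surface of radius r = 20.1 cm and length L (r > 9.76 cm, full cross-section enclosed).
λ_enc = ρ·πR² = (-1.75e-3)π(0.0976)² = -5.237×10^-5 C/m.
Applying ∮E·dA = Q_enc/ε₀ with the end caps contributing no flux:
E = 2k|λ_enc|/r = 2(8.99×10^9)(5.237×10^-5)/(0.201) = 4.68×10^6 N/C.

4.68×10^6 V/m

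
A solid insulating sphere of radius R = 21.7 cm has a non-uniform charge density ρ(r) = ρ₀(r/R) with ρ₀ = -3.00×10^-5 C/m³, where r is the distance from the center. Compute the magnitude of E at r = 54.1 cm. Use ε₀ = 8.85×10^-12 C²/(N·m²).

E = 2.96×10^4 N/C

By spherical symmetry E is radial; choose a Gaussian sphere of radius r = 54.1 cm (r > R, all charge enclosed).
Q_enc = 4π ∫₀^R ρ₀(r'/R)^1 r'² dr' = 4πρ₀R³/4 = -9.631×10^-7 C.
Applying ∮E·dA = Q_enc/ε₀ with Φ = E(4πr²):
E = |Q_enc|/(4πε₀r²) = (9.631×10^-7)/(4π·8.85×10^-12·(0.541)²) = 2.96×10^4 N/C.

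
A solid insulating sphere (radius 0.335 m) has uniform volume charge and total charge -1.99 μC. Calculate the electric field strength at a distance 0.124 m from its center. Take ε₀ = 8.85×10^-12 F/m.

By spherical symmetry E is radial; choose a Gaussian sphere of radius r = 0.124 m (r < R).
Only the charge within r is enclosed: Q_enc = Q·(r/R)³ = (-1.99 μC)·(0.124 m/0.335 m)³ = -1.009×10^-7 C.
Gauss's law: E·4πr² = Q_enc/ε₀.
E = |Q_enc|/(4πε₀r²) = (1.009×10^-7)/(4π·8.85×10^-12·(0.124)²) = 5.90×10^4 N/C.

5.90×10^4 V/m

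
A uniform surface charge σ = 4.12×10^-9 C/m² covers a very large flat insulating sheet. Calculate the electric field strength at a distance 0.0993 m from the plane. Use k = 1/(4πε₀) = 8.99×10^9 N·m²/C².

233 N/C

Choose a cylindrical pillbox piercing the sheet, end faces (area A) parallel to it.
Only the two end caps contribute flux: Φ = 2EA. With Q_enc = σA, Gauss's law gives E = |σ|/(2ε₀).
E = 2πk|σ| = 2π(8.99×10^9)(4.12e-9) = 233 N/C.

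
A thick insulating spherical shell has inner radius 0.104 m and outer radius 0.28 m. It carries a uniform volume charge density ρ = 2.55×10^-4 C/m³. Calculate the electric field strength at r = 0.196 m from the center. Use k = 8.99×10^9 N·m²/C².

E ≈ 1.60e6 V/m

Use a concentric Gaussian sphere at r = 0.196 m (within the shell material, 0.104 m < r < 0.28 m).
Only the shell between 0.104 m and r is enclosed: Q_enc = ρ·(4π/3)(r³ − a³) = (2.55e-4)·(4π/3)·((0.196)³ − (0.104)³) = 6.841×10^-6 C.
Gauss's law: E·4πr² = Q_enc/ε₀.
E = k|Q_enc|/r² = (8.99×10^9)(6.841×10^-6)/(0.196)² = 1.60×10^6 N/C.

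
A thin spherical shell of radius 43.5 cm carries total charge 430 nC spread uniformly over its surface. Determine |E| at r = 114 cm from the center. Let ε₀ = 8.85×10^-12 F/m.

Take a concentric spherical Gaussian surface of radius r = 114 cm (r > 43.5 cm).
The entire shell is enclosed: Q_enc = 4.30×10^-7 C.
Since E is radial and uniform over the Gaussian sphere, Φ = E·4πr² = Q_enc/ε₀.
E = |Q_enc|/(4πε₀r²) = (4.30e-7)/(4π·8.85×10^-12·(1.14)²) = 2.98e3 N/C.

|E| = 2.98×10^3 V/m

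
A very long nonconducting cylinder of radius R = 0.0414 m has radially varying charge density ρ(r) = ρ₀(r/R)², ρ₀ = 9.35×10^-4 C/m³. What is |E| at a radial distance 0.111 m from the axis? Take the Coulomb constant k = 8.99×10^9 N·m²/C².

E ≈ 4.08×10^5 N/C

By cylindrical symmetry E is radial; use a coaxial Gaussian cylinder of radius 0.111 m and length L (r > R, full charge per length enclosed).
λ_enc = 2π ∫₀^R ρ₀(r'/R)^2 r' dr' = 2πρ₀R²/4 = 2.517×10^-6 C/m.
Since E is radial and uniform over the curved surface, Φ = E·2πrL = Q_enc/ε₀ = λ_enc L/ε₀.
E = 2k|λ_enc|/r = 2(8.99×10^9)(2.517×10^-6)/(0.111) = 4.08×10^5 N/C.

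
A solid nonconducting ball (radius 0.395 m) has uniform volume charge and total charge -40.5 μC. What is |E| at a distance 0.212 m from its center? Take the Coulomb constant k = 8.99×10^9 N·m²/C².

Symmetry ⇒ E = E(r) r̂. Gaussian sphere of radius r = 0.212 m (r < R).
For a uniform sphere the enclosed fraction is (r/R)³, so Q_enc = (-40.5 μC)(0.212/0.395)³ = -6.261×10^-6 C.
By Gauss's law, ∮E·dA = E·4πr² = Q_enc/ε₀.
E = k|Q_enc|/r² = (8.99×10^9)(6.261e-6)/(0.212)² = 1.25×10^6 N/C.

E = 1.25×10^6 N/C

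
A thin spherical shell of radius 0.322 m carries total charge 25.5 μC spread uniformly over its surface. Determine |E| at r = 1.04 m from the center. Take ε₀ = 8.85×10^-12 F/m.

Take a concentric spherical Gaussian surface of radius r = 1.04 m (r > 0.322 m).
The entire shell is enclosed: Q_enc = 2.55×10^-5 C.
Gauss's law: E·4πr² = Q_enc/ε₀.
E = |Q_enc|/(4πε₀r²) = (2.55×10^-5)/(4π·8.85×10^-12·(1.04)²) = 2.12e5 N/C.

|E| = 2.12×10^5 N/C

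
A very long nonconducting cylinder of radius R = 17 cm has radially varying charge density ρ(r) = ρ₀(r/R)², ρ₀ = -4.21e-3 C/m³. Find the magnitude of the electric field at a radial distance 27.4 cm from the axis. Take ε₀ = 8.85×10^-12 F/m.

Choose a coaxial cylinder of radius r = 27.4 cm (arbitrary length L) as the Gaussian surface (r > R, full charge per length enclosed).
λ_enc = 2π ∫₀^R ρ₀(r'/R)^2 r' dr' = 2πρ₀R²/4 = -1.911×10^-4 C/m.
Applying ∮E·dA = Q_enc/ε₀ with the end caps contributing no flux:
E = |λ_enc|/(2πε₀r) = (1.911×10^-4)/(2π·8.85×10^-12·0.274) = 1.25×10^7 N/C.

|E| = 1.25×10^7 V/m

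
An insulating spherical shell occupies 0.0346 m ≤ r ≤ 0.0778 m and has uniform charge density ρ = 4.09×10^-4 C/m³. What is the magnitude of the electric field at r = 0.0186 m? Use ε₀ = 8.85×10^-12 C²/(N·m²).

E = 0

Symmetry ⇒ E = E(r) r̂. Gaussian sphere of radius r = 0.0186 m (r < 0.0346 m, inside the empty cavity).
No charge is enclosed, so by Gauss's law E·4πr² = 0 ⇒ E = 0.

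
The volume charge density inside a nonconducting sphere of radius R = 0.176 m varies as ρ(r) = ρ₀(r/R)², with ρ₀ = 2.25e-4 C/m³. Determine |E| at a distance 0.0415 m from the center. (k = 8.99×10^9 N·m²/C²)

1.17×10^4 V/m

Symmetry ⇒ E = E(r) r̂. Gaussian sphere of radius r = 0.0415 m (r < R).
Q_enc = ∫₀^r ρ(r')·4πr'² dr' = (4πρ₀/R²) ∫₀^r r'^4 dr' = 4πρ₀ r^5/(5·R²) = 2.247e-9 C.
By Gauss's law, ∮E·dA = E·4πr² = Q_enc/ε₀.
E = k|Q_enc|/r² = (8.99×10^9)(2.247e-9)/(0.0415)² = 1.17×10^4 N/C.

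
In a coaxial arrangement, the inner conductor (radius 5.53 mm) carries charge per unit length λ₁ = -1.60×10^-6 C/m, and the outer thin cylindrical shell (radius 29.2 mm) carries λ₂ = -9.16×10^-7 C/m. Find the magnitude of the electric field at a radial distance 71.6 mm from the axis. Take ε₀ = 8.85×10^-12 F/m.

|E| = 6.32×10^5 N/C

Choose a coaxial cylinder of radius r = 71.6 mm (arbitrary length L) as the Gaussian surface (r > 29.2 mm, enclosing both).
λ_enc = λ₁ + λ₂ = (-1.60×10^-6) + (-9.16×10^-7) = -2.516×10^-6 C/m.
Since E is radial and uniform over the curved surface, Φ = E·2πrL = Q_enc/ε₀ = λ_enc L/ε₀.
E = |λ_enc|/(2πε₀r) = (2.516×10^-6)/(2π·8.85×10^-12·0.0716) = 6.32×10^5 N/C.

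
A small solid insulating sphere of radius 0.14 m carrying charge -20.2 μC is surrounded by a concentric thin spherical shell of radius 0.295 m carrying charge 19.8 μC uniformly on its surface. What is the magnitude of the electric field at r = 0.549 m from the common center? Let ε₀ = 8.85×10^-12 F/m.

E ≈ 1.19×10^4 V/m

Take a concentric spherical Gaussian surface of radius r = 0.549 m (r > 0.295 m, enclosing both).
Q_enc = (-20.2 μC) + (19.8 μC) = -4.00e-7 C.
Gauss's law: E·4πr² = Q_enc/ε₀.
E = |Q_enc|/(4πε₀r²) = (4.00e-7)/(4π·8.85×10^-12·(0.549)²) = 1.19×10^4 N/C.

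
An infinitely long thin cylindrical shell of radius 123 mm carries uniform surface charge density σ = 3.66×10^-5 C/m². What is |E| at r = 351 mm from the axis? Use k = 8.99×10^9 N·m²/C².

Take a coaxial cylindrical Gaussian surface of radius r = 351 mm and length L (r > 123 mm).
The whole shell is enclosed: λ_enc = σ·2πR = (3.66×10^-5)·2π·(0.123) = 2.829×10^-5 C/m.
Gauss's law: E·2πrL = λ_enc L/ε₀.
E = 2k|λ_enc|/r = 2(8.99×10^9)(2.829×10^-5)/(0.351) = 1.45×10^6 N/C.

|E| ≈ 1.45×10^6 N/C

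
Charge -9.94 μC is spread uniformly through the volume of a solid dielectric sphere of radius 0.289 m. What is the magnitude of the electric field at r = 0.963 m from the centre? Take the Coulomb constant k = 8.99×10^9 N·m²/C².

Symmetry ⇒ E = E(r) r̂. Gaussian sphere of radius r = 0.963 m (r > R, so the entire charge is enclosed).
Q_enc = -9.94 μC = -9.94e-6 C.
Applying ∮E·dA = Q_enc/ε₀ with Φ = E(4πr²):
E = k|Q_enc|/r² = (8.99×10^9)(9.94×10^-6)/(0.963)² = 9.64×10^4 N/C.

E = 9.64×10^4 N/C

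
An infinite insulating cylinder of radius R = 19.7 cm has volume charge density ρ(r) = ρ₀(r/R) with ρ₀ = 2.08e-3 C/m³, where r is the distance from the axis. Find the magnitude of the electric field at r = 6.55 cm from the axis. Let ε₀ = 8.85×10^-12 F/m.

Choose a coaxial cylinder of radius r = 6.55 cm (arbitrary length L) as the Gaussian surface (r < R).
Integrating ρ over the cross-section to radius r: λ_enc = (2πρ₀/R) ∫₀^r r'^2 dr' = 2πρ₀ r^3/(3·R) = 6.214×10^-6 C/m.
Since E is radial and uniform over the curved surface, Φ = E·2πrL = Q_enc/ε₀ = λ_enc L/ε₀.
E = |λ_enc|/(2πε₀r) = (6.214×10^-6)/(2π·8.85×10^-12·0.0655) = 1.71×10^6 N/C.

E ≈ 1.71e6 N/C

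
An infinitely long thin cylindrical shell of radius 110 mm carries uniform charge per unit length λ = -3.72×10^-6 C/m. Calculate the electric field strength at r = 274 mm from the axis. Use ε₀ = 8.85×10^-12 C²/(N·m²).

E ≈ 2.44e5 N/C

Coaxial Gaussian cylinder, radius r = 274 mm, length L (r > 110 mm).
The full line charge is enclosed: λ_enc = -3.72×10^-6 C/m.
Since E is radial and uniform over the curved surface, Φ = E·2πrL = Q_enc/ε₀ = λ_enc L/ε₀.
E = |λ_enc|/(2πε₀r) = (3.72×10^-6)/(2π·8.85×10^-12·0.274) = 2.44×10^5 N/C.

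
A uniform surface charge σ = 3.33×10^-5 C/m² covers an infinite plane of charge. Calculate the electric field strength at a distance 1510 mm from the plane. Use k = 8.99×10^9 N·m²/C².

By planar symmetry E is perpendicular to the sheet and uniform; use a Gaussian pillbox with flat faces of area A on each side of the sheet.
Flux Φ = 2EA and Q_enc = σA, so 2EA = σA/ε₀ ⇒ E = |σ|/(2ε₀), independent of distance.
E = 2πk|σ| = 2π(8.99×10^9)(3.33e-5) = 1.88×10^6 N/C.

|E| = 1.88×10^6 V/m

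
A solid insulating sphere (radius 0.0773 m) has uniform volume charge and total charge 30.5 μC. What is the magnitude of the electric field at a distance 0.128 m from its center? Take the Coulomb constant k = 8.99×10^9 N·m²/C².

Symmetry ⇒ E = E(r) r̂. Gaussian sphere of radius r = 0.128 m (r > R, so the entire charge is enclosed).
Q_enc = 30.5 μC = 3.05e-5 C.
Applying ∮E·dA = Q_enc/ε₀ with Φ = E(4πr²):
E = k|Q_enc|/r² = (8.99×10^9)(3.05e-5)/(0.128)² = 1.67×10^7 N/C.

E ≈ 1.67×10^7 N/C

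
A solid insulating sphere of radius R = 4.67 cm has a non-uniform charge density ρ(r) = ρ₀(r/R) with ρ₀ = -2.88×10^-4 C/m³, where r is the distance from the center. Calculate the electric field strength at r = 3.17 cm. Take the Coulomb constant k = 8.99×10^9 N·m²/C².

By spherical symmetry E is radial; choose a Gaussian sphere of radius r = 3.17 cm (r < R).
Integrate the density: Q_enc = 4π ∫₀^r ρ₀(r'/R)^1 r'² dr' = 4πρ₀ r^4/(4·R) = -1.956e-8 C.
By Gauss's law, ∮E·dA = E·4πr² = Q_enc/ε₀.
E = k|Q_enc|/r² = (8.99×10^9)(1.956×10^-8)/(0.0317)² = 1.75×10^5 N/C.

|E| ≈ 1.75×10^5 N/C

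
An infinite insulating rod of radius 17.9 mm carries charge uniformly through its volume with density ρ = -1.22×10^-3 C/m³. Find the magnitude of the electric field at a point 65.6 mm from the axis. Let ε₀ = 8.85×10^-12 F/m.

E = 3.37×10^5 V/m

Take a coaxial cylindrical Gaussian surface of radius r = 65.6 mm and length L (r > 17.9 mm, full cross-section enclosed).
λ_enc = ρ·πR² = (-1.22e-3)π(0.0179)² = -1.228×10^-6 C/m.
Applying ∮E·dA = Q_enc/ε₀ with the end caps contributing no flux:
E = |λ_enc|/(2πε₀r) = (1.228e-6)/(2π·8.85×10^-12·0.0656) = 3.37×10^5 N/C.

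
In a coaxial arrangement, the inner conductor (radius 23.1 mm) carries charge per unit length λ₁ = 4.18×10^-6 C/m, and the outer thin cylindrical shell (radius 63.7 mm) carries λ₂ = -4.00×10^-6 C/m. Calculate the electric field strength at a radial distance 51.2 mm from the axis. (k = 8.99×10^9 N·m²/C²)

Choose a coaxial cylinder of radius r = 51.2 mm (arbitrary length L) as the Gaussian surface (between the conductors, 23.1 mm < r < 63.7 mm).
Only the inner wire is enclosed; the outer shell contributes nothing inside itself. λ_enc = λ₁ = 4.18×10^-6 C/m.
Gauss's law: E·2πrL = λ_enc L/ε₀.
E = 2k|λ_enc|/r = 2(8.99×10^9)(4.18×10^-6)/(0.0512) = 1.47×10^6 N/C.

E ≈ 1.47e6 N/C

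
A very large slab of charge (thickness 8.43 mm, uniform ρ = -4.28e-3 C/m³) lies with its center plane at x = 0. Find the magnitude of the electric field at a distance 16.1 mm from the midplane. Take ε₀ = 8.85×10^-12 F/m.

The point |x| = 16.1 mm lies outside the slab (half-thickness 0.004215 m). A symmetric pillbox spanning the full slab encloses Q_enc = ρ·d·A.
Flux = 2EA ⇒ E = |ρ|d/(2ε₀), independent of distance outside.
E = (4.28×10^-3)(0.00843)/(2·8.85×10^-12) = 2.04×10^6 N/C.

|E| = 2.04×10^6 N/C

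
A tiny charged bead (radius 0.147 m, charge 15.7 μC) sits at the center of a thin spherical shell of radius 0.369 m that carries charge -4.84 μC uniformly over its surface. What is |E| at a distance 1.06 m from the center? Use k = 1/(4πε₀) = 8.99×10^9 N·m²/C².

E ≈ 8.69e4 V/m

By spherical symmetry E is radial; choose a Gaussian sphere of radius r = 1.06 m (r > 0.369 m, enclosing both).
Q_enc = (15.7 μC) + (-4.84 μC) = 1.086×10^-5 C.
Since E is radial and uniform over the Gaussian sphere, Φ = E·4πr² = Q_enc/ε₀.
E = k|Q_enc|/r² = (8.99×10^9)(1.086×10^-5)/(1.06)² = 8.69×10^4 N/C.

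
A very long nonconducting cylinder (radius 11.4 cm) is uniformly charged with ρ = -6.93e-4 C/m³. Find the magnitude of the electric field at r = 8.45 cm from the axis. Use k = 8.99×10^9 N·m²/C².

Choose a coaxial cylinder of radius r = 8.45 cm (arbitrary length L) as the Gaussian surface (r < R).
Charge inside radius r per length L is ρ·πr²·L, so λ_enc = ρπr² = -1.555×10^-5 C/m.
Since E is radial and uniform over the curved surface, Φ = E·2πrL = Q_enc/ε₀ = λ_enc L/ε₀.
E = 2k|λ_enc|/r = 2(8.99×10^9)(1.555e-5)/(0.0845) = 3.31e6 N/C.

E = 3.31×10^6 N/C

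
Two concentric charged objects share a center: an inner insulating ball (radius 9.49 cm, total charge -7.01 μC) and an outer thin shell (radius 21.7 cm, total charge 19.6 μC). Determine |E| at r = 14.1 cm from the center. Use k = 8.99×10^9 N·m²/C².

E = 3.17e6 N/C

By spherical symmetry E is radial; choose a Gaussian sphere of radius r = 14.1 cm (between the bodies, 9.49 cm < r < 21.7 cm).
Only the inner charge is enclosed; the outer shell contributes nothing inside itself. Q_enc = -7.01 μC = -7.01×10^-6 C.
By Gauss's law, ∮E·dA = E·4πr² = Q_enc/ε₀.
E = k|Q_enc|/r² = (8.99×10^9)(7.01×10^-6)/(0.141)² = 3.17×10^6 N/C.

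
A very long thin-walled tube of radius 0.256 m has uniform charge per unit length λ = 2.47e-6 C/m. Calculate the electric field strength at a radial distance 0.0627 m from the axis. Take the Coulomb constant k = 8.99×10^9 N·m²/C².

Choose a coaxial cylinder of radius r = 0.0627 m (arbitrary length L) as the Gaussian surface (r < 0.256 m, inside the shell).
No charge is enclosed, so Gauss's law gives E·2πrL = 0 ⇒ E = 0.

E = 0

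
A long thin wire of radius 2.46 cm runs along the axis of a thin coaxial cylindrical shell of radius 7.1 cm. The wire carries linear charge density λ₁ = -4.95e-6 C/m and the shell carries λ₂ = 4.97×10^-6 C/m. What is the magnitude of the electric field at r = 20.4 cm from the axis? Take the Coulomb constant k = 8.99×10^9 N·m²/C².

Take a coaxial cylindrical Gaussian surface of radius r = 20.4 cm and length L (r > 7.1 cm, enclosing both).
λ_enc = λ₁ + λ₂ = (-4.95e-6) + (4.97×10^-6) = 2.00e-8 C/m.
Since E is radial and uniform over the curved surface, Φ = E·2πrL = Q_enc/ε₀ = λ_enc L/ε₀.
E = 2k|λ_enc|/r = 2(8.99×10^9)(2.00×10^-8)/(0.204) = 1.76e3 N/C.

1.76×10^3 N/C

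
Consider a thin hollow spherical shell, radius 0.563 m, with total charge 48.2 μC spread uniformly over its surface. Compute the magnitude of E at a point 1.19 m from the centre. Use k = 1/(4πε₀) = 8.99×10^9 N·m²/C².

3.06×10^5 V/m

By spherical symmetry E is radial; choose a Gaussian sphere of radius r = 1.19 m (r > 0.563 m).
The entire shell is enclosed: Q_enc = 4.82e-5 C.
Since E is radial and uniform over the Gaussian sphere, Φ = E·4πr² = Q_enc/ε₀.
E = k|Q_enc|/r² = (8.99×10^9)(4.82×10^-5)/(1.19)² = 3.06×10^5 N/C.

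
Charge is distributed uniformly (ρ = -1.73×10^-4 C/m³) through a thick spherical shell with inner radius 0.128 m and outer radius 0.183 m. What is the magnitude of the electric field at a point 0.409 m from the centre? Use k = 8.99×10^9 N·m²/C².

By spherical symmetry E is radial; choose a Gaussian sphere of radius r = 0.409 m (r > 0.183 m, enclosing the whole shell).
Q_enc = ρ·(4π/3)(b³ − a³) = (-1.73×10^-4)·(4π/3)·((0.183)³ − (0.128)³) = -2.921e-6 C.
Since E is radial and uniform over the Gaussian sphere, Φ = E·4πr² = Q_enc/ε₀.
E = k|Q_enc|/r² = (8.99×10^9)(2.921e-6)/(0.409)² = 1.57e5 N/C.

E ≈ 1.57×10^5 V/m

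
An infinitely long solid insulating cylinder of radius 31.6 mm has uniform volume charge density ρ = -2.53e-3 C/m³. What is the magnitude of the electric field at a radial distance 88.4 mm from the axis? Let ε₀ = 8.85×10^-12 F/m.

Take a coaxial cylindrical Gaussian surface of radius r = 88.4 mm and length L (r > 31.6 mm, full cross-section enclosed).
λ_enc = ρ·πR² = (-2.53e-3)π(0.0316)² = -7.937×10^-6 C/m.
Since E is radial and uniform over the curved surface, Φ = E·2πrL = Q_enc/ε₀ = λ_enc L/ε₀.
E = |λ_enc|/(2πε₀r) = (7.937×10^-6)/(2π·8.85×10^-12·0.0884) = 1.61e6 N/C.

1.61×10^6 N/C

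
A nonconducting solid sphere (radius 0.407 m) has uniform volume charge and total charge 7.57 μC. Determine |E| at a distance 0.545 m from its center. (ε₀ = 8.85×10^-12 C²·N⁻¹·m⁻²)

E = 2.29×10^5 N/C

Symmetry ⇒ E = E(r) r̂. Gaussian sphere of radius r = 0.545 m (r > R, so the entire charge is enclosed).
Q_enc = 7.57 μC = 7.57e-6 C.
By Gauss's law, ∮E·dA = E·4πr² = Q_enc/ε₀.
E = |Q_enc|/(4πε₀r²) = (7.57×10^-6)/(4π·8.85×10^-12·(0.545)²) = 2.29e5 N/C.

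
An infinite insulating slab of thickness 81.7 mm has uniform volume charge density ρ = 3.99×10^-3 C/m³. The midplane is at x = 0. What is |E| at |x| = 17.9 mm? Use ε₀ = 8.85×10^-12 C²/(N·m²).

|E| = 8.07e6 N/C

By symmetry E is perpendicular to the slab. A Gaussian pillbox from −17.9 mm to +17.9 mm (face area A) lies entirely within the slab.
Q_enc = ρ·(2x)·A and flux = 2EA, so 2EA = 2ρxA/ε₀ ⇒ E = |ρ|x/ε₀.
E = (3.99×10^-3)(0.0179)/(8.85×10^-12) = 8.07×10^6 N/C.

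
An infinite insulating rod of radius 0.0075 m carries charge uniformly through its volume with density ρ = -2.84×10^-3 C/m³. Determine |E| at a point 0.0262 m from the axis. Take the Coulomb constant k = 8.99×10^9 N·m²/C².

E ≈ 3.44e5 N/C

Take a coaxial cylindrical Gaussian surface of radius r = 0.0262 m and length L (r > 0.0075 m, full cross-section enclosed).
λ_enc = ρ·πR² = (-2.84e-3)π(0.0075)² = -5.019×10^-7 C/m.
By Gauss's law (flux through the curved wall only), E·2πrL = λ_enc L/ε₀.
E = 2k|λ_enc|/r = 2(8.99×10^9)(5.019×10^-7)/(0.0262) = 3.44×10^5 N/C.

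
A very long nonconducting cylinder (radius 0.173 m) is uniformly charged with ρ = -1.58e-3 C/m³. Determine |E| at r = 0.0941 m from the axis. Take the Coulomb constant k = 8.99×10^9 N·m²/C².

|E| = 8.40×10^6 N/C

Choose a coaxial cylinder of radius r = 0.0941 m (arbitrary length L) as the Gaussian surface (r < R).
Enclosed charge per unit length: λ_enc = ρ·πr² = (-1.58×10^-3)π(0.0941)² = -4.395×10^-5 C/m.
Gauss's law: E·2πrL = λ_enc L/ε₀.
E = 2k|λ_enc|/r = 2(8.99×10^9)(4.395e-5)/(0.0941) = 8.40e6 N/C.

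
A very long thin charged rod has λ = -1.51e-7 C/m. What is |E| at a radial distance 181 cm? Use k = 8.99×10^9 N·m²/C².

Coaxial Gaussian cylinder, radius r = 181 cm, length L.
Q_enc = λL, so λ_enc = -1.51e-7 C/m.
Gauss's law: E·2πrL = λ_enc L/ε₀.
E = 2k|λ_enc|/r = 2(8.99×10^9)(1.51×10^-7)/(1.81) = 1.50×10^3 N/C.

1.50e3 N/C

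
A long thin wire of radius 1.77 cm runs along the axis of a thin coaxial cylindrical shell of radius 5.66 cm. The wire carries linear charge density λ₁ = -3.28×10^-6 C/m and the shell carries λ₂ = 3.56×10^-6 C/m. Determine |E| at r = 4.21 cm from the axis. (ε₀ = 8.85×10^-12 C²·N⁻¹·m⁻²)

|E| ≈ 1.40×10^6 V/m

Take a coaxial cylindrical Gaussian surface of radius r = 4.21 cm and length L (between the conductors, 1.77 cm < r < 5.66 cm).
Only the inner wire is enclosed; the outer shell contributes nothing inside itself. λ_enc = λ₁ = -3.28×10^-6 C/m.
Since E is radial and uniform over the curved surface, Φ = E·2πrL = Q_enc/ε₀ = λ_enc L/ε₀.
E = |λ_enc|/(2πε₀r) = (3.28×10^-6)/(2π·8.85×10^-12·0.0421) = 1.40×10^6 N/C.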